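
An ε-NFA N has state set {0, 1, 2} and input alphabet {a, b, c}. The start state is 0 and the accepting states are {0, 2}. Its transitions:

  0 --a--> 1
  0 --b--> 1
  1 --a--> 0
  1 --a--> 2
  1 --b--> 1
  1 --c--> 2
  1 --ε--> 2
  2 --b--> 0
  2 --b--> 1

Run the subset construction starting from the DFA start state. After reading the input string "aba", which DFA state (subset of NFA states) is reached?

Start: {0}.
δ(0,a) = {1}.
Union: {1}.
ε-closure gives {1, 2}.
After a: {1, 2}.
δ(1,b) = {1}; δ(2,b) = {0, 1}.
Union: {0, 1}.
ε-closure gives {0, 1, 2}.
After b: {0, 1, 2}.
δ(0,a) = {1}; δ(1,a) = {0, 2}; δ(2,a) = ∅.
Union: {0, 1, 2}.
After a: {0, 1, 2}.

{0, 1, 2}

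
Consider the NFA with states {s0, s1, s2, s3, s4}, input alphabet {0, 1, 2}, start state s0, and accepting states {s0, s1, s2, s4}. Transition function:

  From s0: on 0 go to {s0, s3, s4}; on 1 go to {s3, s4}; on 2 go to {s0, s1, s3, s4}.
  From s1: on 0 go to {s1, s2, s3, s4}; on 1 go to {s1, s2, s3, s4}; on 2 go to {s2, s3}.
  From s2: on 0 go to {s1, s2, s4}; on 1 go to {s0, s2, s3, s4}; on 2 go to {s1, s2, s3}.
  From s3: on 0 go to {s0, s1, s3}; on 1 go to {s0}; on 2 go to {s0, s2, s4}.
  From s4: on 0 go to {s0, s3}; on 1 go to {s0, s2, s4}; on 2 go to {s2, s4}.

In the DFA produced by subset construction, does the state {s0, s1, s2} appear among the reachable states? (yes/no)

Start state of the DFA: {s0}.
{s0} --0--> {s0, s3, s4}  [new]
{s0} --1--> {s3, s4}  [new]
{s0} --2--> {s0, s1, s3, s4}  [new]
{s0, s3, s4} --0--> {s0, s1, s3, s4}  [seen]
{s0, s3, s4} --1--> {s0, s2, s3, s4}  [new]
{s0, s3, s4} --2--> {s0, s1, s2, s3, s4}  [new]
{s3, s4} --0--> {s0, s1, s3}  [new]
{s3, s4} --1--> {s0, s2, s4}  [new]
{s3, s4} --2--> {s0, s2, s4}  [seen]
{s0, s1, s3, s4} --0--> {s0, s1, s2, s3, s4}  [seen]
{s0, s1, s3, s4} --1--> {s0, s1, s2, s3, s4}  [seen]
{s0, s1, s3, s4} --2--> {s0, s1, s2, s3, s4}  [seen]
{s0, s2, s3, s4} --0--> {s0, s1, s2, s3, s4}  [seen]
{s0, s2, s3, s4} --1--> {s0, s2, s3, s4}  [seen]
{s0, s2, s3, s4} --2--> {s0, s1, s2, s3, s4}  [seen]
{s0, s1, s2, s3, s4} --0--> {s0, s1, s2, s3, s4}  [seen]
{s0, s1, s2, s3, s4} --1--> {s0, s1, s2, s3, s4}  [seen]
{s0, s1, s2, s3, s4} --2--> {s0, s1, s2, s3, s4}  [seen]
{s0, s1, s3} --0--> {s0, s1, s2, s3, s4}  [seen]
{s0, s1, s3} --1--> {s0, s1, s2, s3, s4}  [seen]
{s0, s1, s3} --2--> {s0, s1, s2, s3, s4}  [seen]
{s0, s2, s4} --0--> {s0, s1, s2, s3, s4}  [seen]
{s0, s2, s4} --1--> {s0, s2, s3, s4}  [seen]
{s0, s2, s4} --2--> {s0, s1, s2, s3, s4}  [seen]
Reachable DFA states: {s0}, {s0, s3, s4}, {s3, s4}, {s0, s1, s3, s4}, {s0, s2, s3, s4}, {s0, s1, s2, s3, s4}, {s0, s1, s3}, {s0, s2, s4}.
{s0, s1, s2} is not among them.

no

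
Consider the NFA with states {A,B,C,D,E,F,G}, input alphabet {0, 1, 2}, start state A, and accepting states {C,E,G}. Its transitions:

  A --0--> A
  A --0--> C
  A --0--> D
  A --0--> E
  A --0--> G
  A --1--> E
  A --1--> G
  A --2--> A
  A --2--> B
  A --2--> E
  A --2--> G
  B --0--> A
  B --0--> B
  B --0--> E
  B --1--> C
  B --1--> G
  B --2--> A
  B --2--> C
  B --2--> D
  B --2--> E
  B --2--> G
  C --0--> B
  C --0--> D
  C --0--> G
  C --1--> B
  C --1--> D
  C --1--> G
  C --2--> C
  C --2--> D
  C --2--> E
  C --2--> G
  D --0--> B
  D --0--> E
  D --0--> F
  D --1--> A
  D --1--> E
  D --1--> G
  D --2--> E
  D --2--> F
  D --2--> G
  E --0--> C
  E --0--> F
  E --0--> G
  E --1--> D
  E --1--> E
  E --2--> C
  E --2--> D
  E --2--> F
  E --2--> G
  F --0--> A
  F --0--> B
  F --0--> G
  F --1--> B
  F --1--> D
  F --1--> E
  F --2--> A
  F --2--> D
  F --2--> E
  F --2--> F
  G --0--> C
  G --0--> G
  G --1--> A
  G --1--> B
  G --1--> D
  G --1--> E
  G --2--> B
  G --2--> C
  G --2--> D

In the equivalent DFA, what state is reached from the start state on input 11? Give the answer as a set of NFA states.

{A,B,D,E}

Start: {A}.
δ(A,1) = {E,G}.
Union: {E,G}.
After 1: {E,G}.
δ(E,1) = {D,E}; δ(G,1) = {A,B,D,E}.
Union: {A,B,D,E}.
After 1: {A,B,D,E}.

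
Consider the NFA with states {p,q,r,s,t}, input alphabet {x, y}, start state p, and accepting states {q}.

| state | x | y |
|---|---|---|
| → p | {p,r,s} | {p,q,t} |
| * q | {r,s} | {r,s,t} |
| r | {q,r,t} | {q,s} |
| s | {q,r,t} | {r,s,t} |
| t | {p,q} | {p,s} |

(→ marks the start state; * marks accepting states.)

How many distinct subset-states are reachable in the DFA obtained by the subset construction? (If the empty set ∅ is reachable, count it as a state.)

Start state of the DFA: {p}.
{p} --x--> {p,r,s}  [new]
{p} --y--> {p,q,t}  [new]
{p,r,s} --x--> {p,q,r,s,t}  [new]
{p,r,s} --y--> {p,q,r,s,t}  [seen]
{p,q,t} --x--> {p,q,r,s}  [new]
{p,q,t} --y--> {p,q,r,s,t}  [seen]
{p,q,r,s,t} --x--> {p,q,r,s,t}  [seen]
{p,q,r,s,t} --y--> {p,q,r,s,t}  [seen]
{p,q,r,s} --x--> {p,q,r,s,t}  [seen]
{p,q,r,s} --y--> {p,q,r,s,t}  [seen]
Reachable DFA states: {p}, {p,r,s}, {p,q,t}, {p,q,r,s,t}, {p,q,r,s}.

5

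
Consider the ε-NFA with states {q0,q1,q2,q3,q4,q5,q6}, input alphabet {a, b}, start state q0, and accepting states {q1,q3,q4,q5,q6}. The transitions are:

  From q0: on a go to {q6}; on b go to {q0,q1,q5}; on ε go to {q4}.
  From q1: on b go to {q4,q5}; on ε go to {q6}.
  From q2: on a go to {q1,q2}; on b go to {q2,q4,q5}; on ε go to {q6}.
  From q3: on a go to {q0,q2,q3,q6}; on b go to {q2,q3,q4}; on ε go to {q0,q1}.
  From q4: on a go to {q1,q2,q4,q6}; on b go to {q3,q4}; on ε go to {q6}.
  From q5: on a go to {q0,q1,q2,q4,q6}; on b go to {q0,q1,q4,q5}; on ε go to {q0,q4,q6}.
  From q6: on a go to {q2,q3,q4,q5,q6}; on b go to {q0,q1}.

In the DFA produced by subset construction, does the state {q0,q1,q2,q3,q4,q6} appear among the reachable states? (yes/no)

Start state of the DFA: {q0,q4,q6} (ε-closure of the NFA start).
{q0,q4,q6} --a--> {q0,q1,q2,q3,q4,q5,q6}  [new]
{q0,q4,q6} --b--> {q0,q1,q3,q4,q5,q6}  [new]
{q0,q1,q2,q3,q4,q5,q6} --a--> {q0,q1,q2,q3,q4,q5,q6}  [seen]
{q0,q1,q2,q3,q4,q5,q6} --b--> {q0,q1,q2,q3,q4,q5,q6}  [seen]
{q0,q1,q3,q4,q5,q6} --a--> {q0,q1,q2,q3,q4,q5,q6}  [seen]
{q0,q1,q3,q4,q5,q6} --b--> {q0,q1,q2,q3,q4,q5,q6}  [seen]
Reachable DFA states: {q0,q4,q6}, {q0,q1,q2,q3,q4,q5,q6}, {q0,q1,q3,q4,q5,q6}.
{q0,q1,q2,q3,q4,q6} is not among them.

no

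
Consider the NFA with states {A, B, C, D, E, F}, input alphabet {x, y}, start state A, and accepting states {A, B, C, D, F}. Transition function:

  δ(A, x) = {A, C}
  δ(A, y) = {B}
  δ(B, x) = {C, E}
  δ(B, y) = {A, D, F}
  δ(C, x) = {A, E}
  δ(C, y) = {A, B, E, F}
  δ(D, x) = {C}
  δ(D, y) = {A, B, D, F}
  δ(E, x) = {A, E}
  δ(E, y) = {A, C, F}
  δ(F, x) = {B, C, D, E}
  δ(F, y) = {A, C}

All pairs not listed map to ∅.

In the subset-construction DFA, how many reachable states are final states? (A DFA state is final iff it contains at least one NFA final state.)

Start state of the DFA: {A}.
{A} --x--> {A, C}  [new]
{A} --y--> {B}  [new]
{A, C} --x--> {A, C, E}  [new]
{A, C} --y--> {A, B, E, F}  [new]
{B} --x--> {C, E}  [new]
{B} --y--> {A, D, F}  [new]
{A, C, E} --x--> {A, C, E}  [seen]
{A, C, E} --y--> {A, B, C, E, F}  [new]
{A, B, E, F} --x--> {A, B, C, D, E}  [new]
{A, B, E, F} --y--> {A, B, C, D, F}  [new]
{C, E} --x--> {A, E}  [new]
{C, E} --y--> {A, B, C, E, F}  [seen]
{A, D, F} --x--> {A, B, C, D, E}  [seen]
{A, D, F} --y--> {A, B, C, D, F}  [seen]
{A, B, C, E, F} --x--> {A, B, C, D, E}  [seen]
{A, B, C, E, F} --y--> {A, B, C, D, E, F}  [new]
{A, B, C, D, E} --x--> {A, C, E}  [seen]
{A, B, C, D, E} --y--> {A, B, C, D, E, F}  [seen]
{A, B, C, D, F} --x--> {A, B, C, D, E}  [seen]
{A, B, C, D, F} --y--> {A, B, C, D, E, F}  [seen]
{A, E} --x--> {A, C, E}  [seen]
{A, E} --y--> {A, B, C, F}  [new]
{A, B, C, D, E, F} --x--> {A, B, C, D, E}  [seen]
{A, B, C, D, E, F} --y--> {A, B, C, D, E, F}  [seen]
{A, B, C, F} --x--> {A, B, C, D, E}  [seen]
{A, B, C, F} --y--> {A, B, C, D, E, F}  [seen]
Reachable DFA states: {A}, {A, C}, {B}, {A, C, E}, {A, B, E, F}, {C, E}, {A, D, F}, {A, B, C, E, F}, {A, B, C, D, E}, {A, B, C, D, F}, {A, E}, {A, B, C, D, E, F}, {A, B, C, F}.
Accepting DFA states (contain an NFA accepting state): {A}, {A, C}, {B}, {A, C, E}, {A, B, E, F}, {C, E}, {A, D, F}, {A, B, C, E, F}, {A, B, C, D, E}, {A, B, C, D, F}, {A, E}, {A, B, C, D, E, F}, {A, B, C, F}.

13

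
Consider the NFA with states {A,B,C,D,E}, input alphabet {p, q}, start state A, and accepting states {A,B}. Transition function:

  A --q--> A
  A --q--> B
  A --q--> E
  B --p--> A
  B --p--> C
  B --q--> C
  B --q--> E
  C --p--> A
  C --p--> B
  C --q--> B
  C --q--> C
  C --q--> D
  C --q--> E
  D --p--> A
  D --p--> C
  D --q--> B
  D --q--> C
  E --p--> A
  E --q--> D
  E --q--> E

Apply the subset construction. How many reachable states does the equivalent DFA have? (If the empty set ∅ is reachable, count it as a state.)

Start state of the DFA: {A}.
{A} --p--> ∅  [new]
{A} --q--> {A,B,E}  [new]
∅ --p--> ∅  [seen]
∅ --q--> ∅  [seen]
{A,B,E} --p--> {A,C}  [new]
{A,B,E} --q--> {A,B,C,D,E}  [new]
{A,C} --p--> {A,B}  [new]
{A,C} --q--> {A,B,C,D,E}  [seen]
{A,B,C,D,E} --p--> {A,B,C}  [new]
{A,B,C,D,E} --q--> {A,B,C,D,E}  [seen]
{A,B} --p--> {A,C}  [seen]
{A,B} --q--> {A,B,C,E}  [new]
{A,B,C} --p--> {A,B,C}  [seen]
{A,B,C} --q--> {A,B,C,D,E}  [seen]
{A,B,C,E} --p--> {A,B,C}  [seen]
{A,B,C,E} --q--> {A,B,C,D,E}  [seen]
Reachable DFA states: {A}, ∅, {A,B,E}, {A,C}, {A,B,C,D,E}, {A,B}, {A,B,C}, {A,B,C,E}.

8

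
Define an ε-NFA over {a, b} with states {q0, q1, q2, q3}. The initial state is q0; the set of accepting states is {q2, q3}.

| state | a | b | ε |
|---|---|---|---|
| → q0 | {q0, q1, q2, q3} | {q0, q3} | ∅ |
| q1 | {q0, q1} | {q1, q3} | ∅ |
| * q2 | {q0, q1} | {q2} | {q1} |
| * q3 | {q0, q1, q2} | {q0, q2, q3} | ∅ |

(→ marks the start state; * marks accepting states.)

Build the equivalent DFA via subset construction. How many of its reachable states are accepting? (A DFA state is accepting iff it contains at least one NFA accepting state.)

2

Start state of the DFA: {q0} (ε-closure of the NFA start).
{q0} --a--> {q0, q1, q2, q3}  [new]
{q0} --b--> {q0, q3}  [new]
{q0, q1, q2, q3} --a--> {q0, q1, q2, q3}  [seen]
{q0, q1, q2, q3} --b--> {q0, q1, q2, q3}  [seen]
{q0, q3} --a--> {q0, q1, q2, q3}  [seen]
{q0, q3} --b--> {q0, q1, q2, q3}  [seen]
Reachable DFA states: {q0}, {q0, q1, q2, q3}, {q0, q3}.
Accepting DFA states (contain an NFA accepting state): {q0, q1, q2, q3}, {q0, q3}.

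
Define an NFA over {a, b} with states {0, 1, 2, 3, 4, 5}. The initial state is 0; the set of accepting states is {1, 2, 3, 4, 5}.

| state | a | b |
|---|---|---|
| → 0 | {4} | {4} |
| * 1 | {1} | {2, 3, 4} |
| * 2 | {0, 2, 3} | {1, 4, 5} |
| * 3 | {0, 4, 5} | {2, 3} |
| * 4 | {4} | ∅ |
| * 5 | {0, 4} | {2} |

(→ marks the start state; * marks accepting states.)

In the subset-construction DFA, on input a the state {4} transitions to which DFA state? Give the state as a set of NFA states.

δ(4,a) = {4}.
Union: {4}.

{4}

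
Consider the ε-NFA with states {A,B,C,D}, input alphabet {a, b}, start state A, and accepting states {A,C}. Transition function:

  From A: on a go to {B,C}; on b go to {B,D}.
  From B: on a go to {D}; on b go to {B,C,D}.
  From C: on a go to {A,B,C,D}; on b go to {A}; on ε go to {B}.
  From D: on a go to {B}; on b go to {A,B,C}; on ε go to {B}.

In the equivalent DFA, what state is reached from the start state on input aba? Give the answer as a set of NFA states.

Start: {A}.
δ(A,a) = {B,C}.
Union: {B,C}.
After a: {B,C}.
δ(B,b) = {B,C,D}; δ(C,b) = {A}.
Union: {A,B,C,D}.
After b: {A,B,C,D}.
δ(A,a) = {B,C}; δ(B,a) = {D}; δ(C,a) = {A,B,C,D}; δ(D,a) = {B}.
Union: {A,B,C,D}.
After a: {A,B,C,D}.

{A,B,C,D}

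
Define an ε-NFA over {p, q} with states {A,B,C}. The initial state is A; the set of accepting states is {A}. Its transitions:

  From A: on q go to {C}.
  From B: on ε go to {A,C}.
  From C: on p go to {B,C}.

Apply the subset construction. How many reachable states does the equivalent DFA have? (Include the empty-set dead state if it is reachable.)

Start state of the DFA: {A} (ε-closure of the NFA start).
{A} --p--> ∅  [new]
{A} --q--> {C}  [new]
∅ --p--> ∅  [seen]
∅ --q--> ∅  [seen]
{C} --p--> {A,B,C}  [new]
{C} --q--> ∅  [seen]
{A,B,C} --p--> {A,B,C}  [seen]
{A,B,C} --q--> {C}  [seen]
Reachable DFA states: {A}, ∅, {C}, {A,B,C}.

4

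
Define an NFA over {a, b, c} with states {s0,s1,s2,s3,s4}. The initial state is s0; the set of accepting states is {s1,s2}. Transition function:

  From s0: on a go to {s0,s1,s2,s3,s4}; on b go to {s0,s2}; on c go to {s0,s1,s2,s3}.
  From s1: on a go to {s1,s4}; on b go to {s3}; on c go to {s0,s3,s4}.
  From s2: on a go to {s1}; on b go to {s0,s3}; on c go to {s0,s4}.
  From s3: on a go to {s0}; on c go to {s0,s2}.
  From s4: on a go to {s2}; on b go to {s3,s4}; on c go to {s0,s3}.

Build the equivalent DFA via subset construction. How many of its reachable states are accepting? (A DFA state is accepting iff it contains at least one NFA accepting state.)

Start state of the DFA: {s0}.
{s0} --a--> {s0,s1,s2,s3,s4}  [new]
{s0} --b--> {s0,s2}  [new]
{s0} --c--> {s0,s1,s2,s3}  [new]
{s0,s1,s2,s3,s4} --a--> {s0,s1,s2,s3,s4}  [seen]
{s0,s1,s2,s3,s4} --b--> {s0,s2,s3,s4}  [new]
{s0,s1,s2,s3,s4} --c--> {s0,s1,s2,s3,s4}  [seen]
{s0,s2} --a--> {s0,s1,s2,s3,s4}  [seen]
{s0,s2} --b--> {s0,s2,s3}  [new]
{s0,s2} --c--> {s0,s1,s2,s3,s4}  [seen]
{s0,s1,s2,s3} --a--> {s0,s1,s2,s3,s4}  [seen]
{s0,s1,s2,s3} --b--> {s0,s2,s3}  [seen]
{s0,s1,s2,s3} --c--> {s0,s1,s2,s3,s4}  [seen]
{s0,s2,s3,s4} --a--> {s0,s1,s2,s3,s4}  [seen]
{s0,s2,s3,s4} --b--> {s0,s2,s3,s4}  [seen]
{s0,s2,s3,s4} --c--> {s0,s1,s2,s3,s4}  [seen]
{s0,s2,s3} --a--> {s0,s1,s2,s3,s4}  [seen]
{s0,s2,s3} --b--> {s0,s2,s3}  [seen]
{s0,s2,s3} --c--> {s0,s1,s2,s3,s4}  [seen]
Reachable DFA states: {s0}, {s0,s1,s2,s3,s4}, {s0,s2}, {s0,s1,s2,s3}, {s0,s2,s3,s4}, {s0,s2,s3}.
Accepting DFA states (contain an NFA accepting state): {s0,s1,s2,s3,s4}, {s0,s2}, {s0,s1,s2,s3}, {s0,s2,s3,s4}, {s0,s2,s3}.

5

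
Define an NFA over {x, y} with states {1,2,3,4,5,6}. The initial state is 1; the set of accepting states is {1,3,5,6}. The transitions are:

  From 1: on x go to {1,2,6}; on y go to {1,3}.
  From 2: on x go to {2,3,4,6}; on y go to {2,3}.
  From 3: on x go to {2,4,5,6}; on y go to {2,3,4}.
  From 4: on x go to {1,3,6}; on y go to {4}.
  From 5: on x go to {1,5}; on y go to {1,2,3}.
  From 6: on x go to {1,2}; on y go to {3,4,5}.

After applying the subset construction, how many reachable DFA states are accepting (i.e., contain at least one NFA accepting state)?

8

Start state of the DFA: {1}.
{1} --x--> {1,2,6}  [new]
{1} --y--> {1,3}  [new]
{1,2,6} --x--> {1,2,3,4,6}  [new]
{1,2,6} --y--> {1,2,3,4,5}  [new]
{1,3} --x--> {1,2,4,5,6}  [new]
{1,3} --y--> {1,2,3,4}  [new]
{1,2,3,4,6} --x--> {1,2,3,4,5,6}  [new]
{1,2,3,4,6} --y--> {1,2,3,4,5}  [seen]
{1,2,3,4,5} --x--> {1,2,3,4,5,6}  [seen]
{1,2,3,4,5} --y--> {1,2,3,4}  [seen]
{1,2,4,5,6} --x--> {1,2,3,4,5,6}  [seen]
{1,2,4,5,6} --y--> {1,2,3,4,5}  [seen]
{1,2,3,4} --x--> {1,2,3,4,5,6}  [seen]
{1,2,3,4} --y--> {1,2,3,4}  [seen]
{1,2,3,4,5,6} --x--> {1,2,3,4,5,6}  [seen]
{1,2,3,4,5,6} --y--> {1,2,3,4,5}  [seen]
Reachable DFA states: {1}, {1,2,6}, {1,3}, {1,2,3,4,6}, {1,2,3,4,5}, {1,2,4,5,6}, {1,2,3,4}, {1,2,3,4,5,6}.
Accepting DFA states (contain an NFA accepting state): {1}, {1,2,6}, {1,3}, {1,2,3,4,6}, {1,2,3,4,5}, {1,2,4,5,6}, {1,2,3,4}, {1,2,3,4,5,6}.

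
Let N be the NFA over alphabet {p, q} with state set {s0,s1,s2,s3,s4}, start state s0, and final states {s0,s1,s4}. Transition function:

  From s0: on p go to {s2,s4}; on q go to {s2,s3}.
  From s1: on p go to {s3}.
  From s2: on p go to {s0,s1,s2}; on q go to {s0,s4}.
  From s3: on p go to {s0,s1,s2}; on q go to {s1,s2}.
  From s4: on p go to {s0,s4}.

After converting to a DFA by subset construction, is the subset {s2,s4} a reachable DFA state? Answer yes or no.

Start state of the DFA: {s0}.
{s0} --p--> {s2,s4}  [new]
{s0} --q--> {s2,s3}  [new]
{s2,s4} --p--> {s0,s1,s2,s4}  [new]
{s2,s4} --q--> {s0,s4}  [new]
{s2,s3} --p--> {s0,s1,s2}  [new]
{s2,s3} --q--> {s0,s1,s2,s4}  [seen]
{s0,s1,s2,s4} --p--> {s0,s1,s2,s3,s4}  [new]
{s0,s1,s2,s4} --q--> {s0,s2,s3,s4}  [new]
{s0,s4} --p--> {s0,s2,s4}  [new]
{s0,s4} --q--> {s2,s3}  [seen]
{s0,s1,s2} --p--> {s0,s1,s2,s3,s4}  [seen]
{s0,s1,s2} --q--> {s0,s2,s3,s4}  [seen]
{s0,s1,s2,s3,s4} --p--> {s0,s1,s2,s3,s4}  [seen]
{s0,s1,s2,s3,s4} --q--> {s0,s1,s2,s3,s4}  [seen]
{s0,s2,s3,s4} --p--> {s0,s1,s2,s4}  [seen]
{s0,s2,s3,s4} --q--> {s0,s1,s2,s3,s4}  [seen]
{s0,s2,s4} --p--> {s0,s1,s2,s4}  [seen]
{s0,s2,s4} --q--> {s0,s2,s3,s4}  [seen]
Reachable DFA states: {s0}, {s2,s4}, {s2,s3}, {s0,s1,s2,s4}, {s0,s4}, {s0,s1,s2}, {s0,s1,s2,s3,s4}, {s0,s2,s3,s4}, {s0,s2,s4}.
{s2,s4} is among them.

yes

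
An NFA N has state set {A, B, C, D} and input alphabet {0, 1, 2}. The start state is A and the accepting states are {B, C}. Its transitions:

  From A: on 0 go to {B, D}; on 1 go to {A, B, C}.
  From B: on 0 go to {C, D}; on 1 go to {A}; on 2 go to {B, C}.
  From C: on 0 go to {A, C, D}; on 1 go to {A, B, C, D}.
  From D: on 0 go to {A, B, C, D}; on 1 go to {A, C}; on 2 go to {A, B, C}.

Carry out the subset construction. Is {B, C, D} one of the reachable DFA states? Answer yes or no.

Start state of the DFA: {A}.
{A} --0--> {B, D}  [new]
{A} --1--> {A, B, C}  [new]
{A} --2--> ∅  [new]
{B, D} --0--> {A, B, C, D}  [new]
{B, D} --1--> {A, C}  [new]
{B, D} --2--> {A, B, C}  [seen]
{A, B, C} --0--> {A, B, C, D}  [seen]
{A, B, C} --1--> {A, B, C, D}  [seen]
{A, B, C} --2--> {B, C}  [new]
∅ --0--> ∅  [seen]
∅ --1--> ∅  [seen]
∅ --2--> ∅  [seen]
{A, B, C, D} --0--> {A, B, C, D}  [seen]
{A, B, C, D} --1--> {A, B, C, D}  [seen]
{A, B, C, D} --2--> {A, B, C}  [seen]
{A, C} --0--> {A, B, C, D}  [seen]
{A, C} --1--> {A, B, C, D}  [seen]
{A, C} --2--> ∅  [seen]
{B, C} --0--> {A, C, D}  [new]
{B, C} --1--> {A, B, C, D}  [seen]
{B, C} --2--> {B, C}  [seen]
{A, C, D} --0--> {A, B, C, D}  [seen]
{A, C, D} --1--> {A, B, C, D}  [seen]
{A, C, D} --2--> {A, B, C}  [seen]
Reachable DFA states: {A}, {B, D}, {A, B, C}, ∅, {A, B, C, D}, {A, C}, {B, C}, {A, C, D}.
{B, C, D} is not among them.

no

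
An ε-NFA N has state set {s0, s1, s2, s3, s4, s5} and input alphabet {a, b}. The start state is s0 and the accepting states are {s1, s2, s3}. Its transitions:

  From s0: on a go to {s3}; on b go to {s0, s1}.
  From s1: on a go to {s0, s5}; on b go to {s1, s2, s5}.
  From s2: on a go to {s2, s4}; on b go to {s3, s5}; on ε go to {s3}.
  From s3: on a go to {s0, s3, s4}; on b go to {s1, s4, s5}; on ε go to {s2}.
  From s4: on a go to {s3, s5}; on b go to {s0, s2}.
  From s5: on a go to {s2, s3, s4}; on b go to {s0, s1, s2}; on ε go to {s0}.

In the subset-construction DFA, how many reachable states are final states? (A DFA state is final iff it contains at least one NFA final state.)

Start state of the DFA: {s0} (ε-closure of the NFA start).
{s0} --a--> {s2, s3}  [new]
{s0} --b--> {s0, s1}  [new]
{s2, s3} --a--> {s0, s2, s3, s4}  [new]
{s2, s3} --b--> {s0, s1, s2, s3, s4, s5}  [new]
{s0, s1} --a--> {s0, s2, s3, s5}  [new]
{s0, s1} --b--> {s0, s1, s2, s3, s5}  [new]
{s0, s2, s3, s4} --a--> {s0, s2, s3, s4, s5}  [new]
{s0, s2, s3, s4} --b--> {s0, s1, s2, s3, s4, s5}  [seen]
{s0, s1, s2, s3, s4, s5} --a--> {s0, s2, s3, s4, s5}  [seen]
{s0, s1, s2, s3, s4, s5} --b--> {s0, s1, s2, s3, s4, s5}  [seen]
{s0, s2, s3, s5} --a--> {s0, s2, s3, s4}  [seen]
{s0, s2, s3, s5} --b--> {s0, s1, s2, s3, s4, s5}  [seen]
{s0, s1, s2, s3, s5} --a--> {s0, s2, s3, s4, s5}  [seen]
{s0, s1, s2, s3, s5} --b--> {s0, s1, s2, s3, s4, s5}  [seen]
{s0, s2, s3, s4, s5} --a--> {s0, s2, s3, s4, s5}  [seen]
{s0, s2, s3, s4, s5} --b--> {s0, s1, s2, s3, s4, s5}  [seen]
Reachable DFA states: {s0}, {s2, s3}, {s0, s1}, {s0, s2, s3, s4}, {s0, s1, s2, s3, s4, s5}, {s0, s2, s3, s5}, {s0, s1, s2, s3, s5}, {s0, s2, s3, s4, s5}.
Accepting DFA states (contain an NFA accepting state): {s2, s3}, {s0, s1}, {s0, s2, s3, s4}, {s0, s1, s2, s3, s4, s5}, {s0, s2, s3, s5}, {s0, s1, s2, s3, s5}, {s0, s2, s3, s4, s5}.

7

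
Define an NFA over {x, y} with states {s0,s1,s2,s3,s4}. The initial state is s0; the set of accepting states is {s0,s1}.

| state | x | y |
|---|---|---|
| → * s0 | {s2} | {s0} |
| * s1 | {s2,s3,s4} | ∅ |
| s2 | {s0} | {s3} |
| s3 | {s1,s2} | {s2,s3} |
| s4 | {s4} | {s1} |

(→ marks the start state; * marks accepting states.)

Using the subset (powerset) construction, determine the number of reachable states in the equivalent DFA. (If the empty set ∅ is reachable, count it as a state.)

Start state of the DFA: {s0}.
{s0} --x--> {s2}  [new]
{s0} --y--> {s0}  [seen]
{s2} --x--> {s0}  [seen]
{s2} --y--> {s3}  [new]
{s3} --x--> {s1,s2}  [new]
{s3} --y--> {s2,s3}  [new]
{s1,s2} --x--> {s0,s2,s3,s4}  [new]
{s1,s2} --y--> {s3}  [seen]
{s2,s3} --x--> {s0,s1,s2}  [new]
{s2,s3} --y--> {s2,s3}  [seen]
{s0,s2,s3,s4} --x--> {s0,s1,s2,s4}  [new]
{s0,s2,s3,s4} --y--> {s0,s1,s2,s3}  [new]
{s0,s1,s2} --x--> {s0,s2,s3,s4}  [seen]
{s0,s1,s2} --y--> {s0,s3}  [new]
{s0,s1,s2,s4} --x--> {s0,s2,s3,s4}  [seen]
{s0,s1,s2,s4} --y--> {s0,s1,s3}  [new]
{s0,s1,s2,s3} --x--> {s0,s1,s2,s3,s4}  [new]
{s0,s1,s2,s3} --y--> {s0,s2,s3}  [new]
{s0,s3} --x--> {s1,s2}  [seen]
{s0,s3} --y--> {s0,s2,s3}  [seen]
{s0,s1,s3} --x--> {s1,s2,s3,s4}  [new]
{s0,s1,s3} --y--> {s0,s2,s3}  [seen]
{s0,s1,s2,s3,s4} --x--> {s0,s1,s2,s3,s4}  [seen]
{s0,s1,s2,s3,s4} --y--> {s0,s1,s2,s3}  [seen]
{s0,s2,s3} --x--> {s0,s1,s2}  [seen]
{s0,s2,s3} --y--> {s0,s2,s3}  [seen]
{s1,s2,s3,s4} --x--> {s0,s1,s2,s3,s4}  [seen]
{s1,s2,s3,s4} --y--> {s1,s2,s3}  [new]
{s1,s2,s3} --x--> {s0,s1,s2,s3,s4}  [seen]
{s1,s2,s3} --y--> {s2,s3}  [seen]
Reachable DFA states: {s0}, {s2}, {s3}, {s1,s2}, {s2,s3}, {s0,s2,s3,s4}, {s0,s1,s2}, {s0,s1,s2,s4}, {s0,s1,s2,s3}, {s0,s3}, {s0,s1,s3}, {s0,s1,s2,s3,s4}, {s0,s2,s3}, {s1,s2,s3,s4}, {s1,s2,s3}.

15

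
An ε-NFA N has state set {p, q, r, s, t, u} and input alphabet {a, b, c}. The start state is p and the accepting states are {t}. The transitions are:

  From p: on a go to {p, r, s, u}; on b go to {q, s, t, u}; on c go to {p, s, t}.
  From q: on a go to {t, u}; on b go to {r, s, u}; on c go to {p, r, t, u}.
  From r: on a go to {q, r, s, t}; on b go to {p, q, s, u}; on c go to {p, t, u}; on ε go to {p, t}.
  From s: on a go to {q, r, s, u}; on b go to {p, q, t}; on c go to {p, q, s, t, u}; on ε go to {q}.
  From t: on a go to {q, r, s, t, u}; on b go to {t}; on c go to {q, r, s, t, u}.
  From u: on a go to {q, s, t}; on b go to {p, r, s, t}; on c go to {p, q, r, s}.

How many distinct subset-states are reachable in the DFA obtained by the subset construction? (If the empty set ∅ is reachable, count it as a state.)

4

Start state of the DFA: {p} (ε-closure of the NFA start).
{p} --a--> {p, q, r, s, t, u}  [new]
{p} --b--> {q, s, t, u}  [new]
{p} --c--> {p, q, s, t}  [new]
{p, q, r, s, t, u} --a--> {p, q, r, s, t, u}  [seen]
{p, q, r, s, t, u} --b--> {p, q, r, s, t, u}  [seen]
{p, q, r, s, t, u} --c--> {p, q, r, s, t, u}  [seen]
{q, s, t, u} --a--> {p, q, r, s, t, u}  [seen]
{q, s, t, u} --b--> {p, q, r, s, t, u}  [seen]
{q, s, t, u} --c--> {p, q, r, s, t, u}  [seen]
{p, q, s, t} --a--> {p, q, r, s, t, u}  [seen]
{p, q, s, t} --b--> {p, q, r, s, t, u}  [seen]
{p, q, s, t} --c--> {p, q, r, s, t, u}  [seen]
Reachable DFA states: {p}, {p, q, r, s, t, u}, {q, s, t, u}, {p, q, s, t}.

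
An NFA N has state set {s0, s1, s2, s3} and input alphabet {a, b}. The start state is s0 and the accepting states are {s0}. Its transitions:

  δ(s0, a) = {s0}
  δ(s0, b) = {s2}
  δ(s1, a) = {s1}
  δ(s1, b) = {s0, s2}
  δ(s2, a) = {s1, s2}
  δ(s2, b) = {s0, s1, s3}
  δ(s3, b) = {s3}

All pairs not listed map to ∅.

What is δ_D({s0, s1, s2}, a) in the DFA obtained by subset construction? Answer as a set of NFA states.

{s0, s1, s2}

δ(s0,a) = {s0}; δ(s1,a) = {s1}; δ(s2,a) = {s1, s2}.
Union: {s0, s1, s2}.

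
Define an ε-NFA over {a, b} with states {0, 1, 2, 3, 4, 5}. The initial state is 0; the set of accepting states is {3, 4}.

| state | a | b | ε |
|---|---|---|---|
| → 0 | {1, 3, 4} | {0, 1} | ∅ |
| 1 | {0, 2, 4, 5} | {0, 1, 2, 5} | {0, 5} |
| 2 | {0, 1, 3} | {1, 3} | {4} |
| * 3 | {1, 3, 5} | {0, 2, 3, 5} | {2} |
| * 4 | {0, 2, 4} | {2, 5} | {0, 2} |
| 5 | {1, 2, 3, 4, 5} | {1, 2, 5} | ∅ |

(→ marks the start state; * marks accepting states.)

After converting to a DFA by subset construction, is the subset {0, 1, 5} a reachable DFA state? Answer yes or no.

yes

Start state of the DFA: {0} (ε-closure of the NFA start).
{0} --a--> {0, 1, 2, 3, 4, 5}  [new]
{0} --b--> {0, 1, 5}  [new]
{0, 1, 2, 3, 4, 5} --a--> {0, 1, 2, 3, 4, 5}  [seen]
{0, 1, 2, 3, 4, 5} --b--> {0, 1, 2, 3, 4, 5}  [seen]
{0, 1, 5} --a--> {0, 1, 2, 3, 4, 5}  [seen]
{0, 1, 5} --b--> {0, 1, 2, 4, 5}  [new]
{0, 1, 2, 4, 5} --a--> {0, 1, 2, 3, 4, 5}  [seen]
{0, 1, 2, 4, 5} --b--> {0, 1, 2, 3, 4, 5}  [seen]
Reachable DFA states: {0}, {0, 1, 2, 3, 4, 5}, {0, 1, 5}, {0, 1, 2, 4, 5}.
{0, 1, 5} is among them.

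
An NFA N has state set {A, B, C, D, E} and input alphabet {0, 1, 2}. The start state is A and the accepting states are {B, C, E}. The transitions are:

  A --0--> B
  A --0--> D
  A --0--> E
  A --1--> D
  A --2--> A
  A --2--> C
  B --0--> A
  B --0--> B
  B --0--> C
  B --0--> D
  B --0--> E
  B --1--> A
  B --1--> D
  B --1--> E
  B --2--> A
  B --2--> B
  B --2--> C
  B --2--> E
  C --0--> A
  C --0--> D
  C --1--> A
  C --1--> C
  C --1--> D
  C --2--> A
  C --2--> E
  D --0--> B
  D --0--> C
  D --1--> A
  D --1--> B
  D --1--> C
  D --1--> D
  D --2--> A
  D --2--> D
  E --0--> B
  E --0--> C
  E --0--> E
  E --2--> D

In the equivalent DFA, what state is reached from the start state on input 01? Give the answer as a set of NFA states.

{A, B, C, D, E}

Start: {A}.
δ(A,0) = {B, D, E}.
Union: {B, D, E}.
After 0: {B, D, E}.
δ(B,1) = {A, D, E}; δ(D,1) = {A, B, C, D}; δ(E,1) = ∅.
Union: {A, B, C, D, E}.
After 1: {A, B, C, D, E}.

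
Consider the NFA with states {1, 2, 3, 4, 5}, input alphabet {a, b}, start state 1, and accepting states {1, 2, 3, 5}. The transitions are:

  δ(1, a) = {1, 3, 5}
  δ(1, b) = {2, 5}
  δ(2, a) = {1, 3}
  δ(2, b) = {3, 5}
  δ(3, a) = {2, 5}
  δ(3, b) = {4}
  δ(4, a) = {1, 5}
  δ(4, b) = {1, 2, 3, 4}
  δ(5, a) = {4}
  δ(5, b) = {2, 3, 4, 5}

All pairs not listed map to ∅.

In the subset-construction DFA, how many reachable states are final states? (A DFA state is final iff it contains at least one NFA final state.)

Start state of the DFA: {1}.
{1} --a--> {1, 3, 5}  [new]
{1} --b--> {2, 5}  [new]
{1, 3, 5} --a--> {1, 2, 3, 4, 5}  [new]
{1, 3, 5} --b--> {2, 3, 4, 5}  [new]
{2, 5} --a--> {1, 3, 4}  [new]
{2, 5} --b--> {2, 3, 4, 5}  [seen]
{1, 2, 3, 4, 5} --a--> {1, 2, 3, 4, 5}  [seen]
{1, 2, 3, 4, 5} --b--> {1, 2, 3, 4, 5}  [seen]
{2, 3, 4, 5} --a--> {1, 2, 3, 4, 5}  [seen]
{2, 3, 4, 5} --b--> {1, 2, 3, 4, 5}  [seen]
{1, 3, 4} --a--> {1, 2, 3, 5}  [new]
{1, 3, 4} --b--> {1, 2, 3, 4, 5}  [seen]
{1, 2, 3, 5} --a--> {1, 2, 3, 4, 5}  [seen]
{1, 2, 3, 5} --b--> {2, 3, 4, 5}  [seen]
Reachable DFA states: {1}, {1, 3, 5}, {2, 5}, {1, 2, 3, 4, 5}, {2, 3, 4, 5}, {1, 3, 4}, {1, 2, 3, 5}.
Accepting DFA states (contain an NFA accepting state): {1}, {1, 3, 5}, {2, 5}, {1, 2, 3, 4, 5}, {2, 3, 4, 5}, {1, 3, 4}, {1, 2, 3, 5}.

7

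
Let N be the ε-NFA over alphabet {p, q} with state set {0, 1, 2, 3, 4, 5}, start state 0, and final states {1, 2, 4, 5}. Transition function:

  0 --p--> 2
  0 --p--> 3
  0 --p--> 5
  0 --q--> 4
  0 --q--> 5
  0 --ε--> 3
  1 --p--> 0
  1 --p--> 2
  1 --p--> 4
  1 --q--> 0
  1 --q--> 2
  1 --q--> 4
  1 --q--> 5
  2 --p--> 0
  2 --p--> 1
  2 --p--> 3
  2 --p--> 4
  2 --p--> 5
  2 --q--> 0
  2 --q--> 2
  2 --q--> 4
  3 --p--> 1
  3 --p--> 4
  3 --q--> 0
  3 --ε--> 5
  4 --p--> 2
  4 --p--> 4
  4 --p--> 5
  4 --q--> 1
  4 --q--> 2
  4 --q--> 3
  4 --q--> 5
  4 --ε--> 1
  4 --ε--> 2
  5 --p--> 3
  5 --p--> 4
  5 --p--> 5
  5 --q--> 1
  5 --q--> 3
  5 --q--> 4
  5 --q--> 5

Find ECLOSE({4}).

Begin with {4}.
4 →ε {1, 2}; add 1, 2.
ε-closure = {1, 2, 4}.

{1, 2, 4}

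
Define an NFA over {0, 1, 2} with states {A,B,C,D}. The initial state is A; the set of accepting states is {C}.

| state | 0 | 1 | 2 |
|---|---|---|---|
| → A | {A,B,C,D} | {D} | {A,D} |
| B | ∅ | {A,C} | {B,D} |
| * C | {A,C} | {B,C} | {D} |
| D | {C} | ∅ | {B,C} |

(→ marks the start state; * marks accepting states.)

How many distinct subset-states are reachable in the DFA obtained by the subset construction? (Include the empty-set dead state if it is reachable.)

Start state of the DFA: {A}.
{A} --0--> {A,B,C,D}  [new]
{A} --1--> {D}  [new]
{A} --2--> {A,D}  [new]
{A,B,C,D} --0--> {A,B,C,D}  [seen]
{A,B,C,D} --1--> {A,B,C,D}  [seen]
{A,B,C,D} --2--> {A,B,C,D}  [seen]
{D} --0--> {C}  [new]
{D} --1--> ∅  [new]
{D} --2--> {B,C}  [new]
{A,D} --0--> {A,B,C,D}  [seen]
{A,D} --1--> {D}  [seen]
{A,D} --2--> {A,B,C,D}  [seen]
{C} --0--> {A,C}  [new]
{C} --1--> {B,C}  [seen]
{C} --2--> {D}  [seen]
∅ --0--> ∅  [seen]
∅ --1--> ∅  [seen]
∅ --2--> ∅  [seen]
{B,C} --0--> {A,C}  [seen]
{B,C} --1--> {A,B,C}  [new]
{B,C} --2--> {B,D}  [new]
{A,C} --0--> {A,B,C,D}  [seen]
{A,C} --1--> {B,C,D}  [new]
{A,C} --2--> {A,D}  [seen]
{A,B,C} --0--> {A,B,C,D}  [seen]
{A,B,C} --1--> {A,B,C,D}  [seen]
{A,B,C} --2--> {A,B,D}  [new]
{B,D} --0--> {C}  [seen]
{B,D} --1--> {A,C}  [seen]
{B,D} --2--> {B,C,D}  [seen]
{B,C,D} --0--> {A,C}  [seen]
{B,C,D} --1--> {A,B,C}  [seen]
{B,C,D} --2--> {B,C,D}  [seen]
{A,B,D} --0--> {A,B,C,D}  [seen]
{A,B,D} --1--> {A,C,D}  [new]
{A,B,D} --2--> {A,B,C,D}  [seen]
{A,C,D} --0--> {A,B,C,D}  [seen]
{A,C,D} --1--> {B,C,D}  [seen]
{A,C,D} --2--> {A,B,C,D}  [seen]
Reachable DFA states: {A}, {A,B,C,D}, {D}, {A,D}, {C}, ∅, {B,C}, {A,C}, {A,B,C}, {B,D}, {B,C,D}, {A,B,D}, {A,C,D}.

13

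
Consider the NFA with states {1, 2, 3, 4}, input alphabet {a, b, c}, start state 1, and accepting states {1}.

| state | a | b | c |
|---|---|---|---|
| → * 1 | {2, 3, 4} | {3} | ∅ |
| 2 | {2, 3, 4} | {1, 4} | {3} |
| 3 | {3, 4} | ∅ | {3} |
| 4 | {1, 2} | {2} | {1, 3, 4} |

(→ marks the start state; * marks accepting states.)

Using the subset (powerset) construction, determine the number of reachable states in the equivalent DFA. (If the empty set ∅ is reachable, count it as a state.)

11

Start state of the DFA: {1}.
{1} --a--> {2, 3, 4}  [new]
{1} --b--> {3}  [new]
{1} --c--> ∅  [new]
{2, 3, 4} --a--> {1, 2, 3, 4}  [new]
{2, 3, 4} --b--> {1, 2, 4}  [new]
{2, 3, 4} --c--> {1, 3, 4}  [new]
{3} --a--> {3, 4}  [new]
{3} --b--> ∅  [seen]
{3} --c--> {3}  [seen]
∅ --a--> ∅  [seen]
∅ --b--> ∅  [seen]
∅ --c--> ∅  [seen]
{1, 2, 3, 4} --a--> {1, 2, 3, 4}  [seen]
{1, 2, 3, 4} --b--> {1, 2, 3, 4}  [seen]
{1, 2, 3, 4} --c--> {1, 3, 4}  [seen]
{1, 2, 4} --a--> {1, 2, 3, 4}  [seen]
{1, 2, 4} --b--> {1, 2, 3, 4}  [seen]
{1, 2, 4} --c--> {1, 3, 4}  [seen]
{1, 3, 4} --a--> {1, 2, 3, 4}  [seen]
{1, 3, 4} --b--> {2, 3}  [new]
{1, 3, 4} --c--> {1, 3, 4}  [seen]
{3, 4} --a--> {1, 2, 3, 4}  [seen]
{3, 4} --b--> {2}  [new]
{3, 4} --c--> {1, 3, 4}  [seen]
{2, 3} --a--> {2, 3, 4}  [seen]
{2, 3} --b--> {1, 4}  [new]
{2, 3} --c--> {3}  [seen]
{2} --a--> {2, 3, 4}  [seen]
{2} --b--> {1, 4}  [seen]
{2} --c--> {3}  [seen]
{1, 4} --a--> {1, 2, 3, 4}  [seen]
{1, 4} --b--> {2, 3}  [seen]
{1, 4} --c--> {1, 3, 4}  [seen]
Reachable DFA states: {1}, {2, 3, 4}, {3}, ∅, {1, 2, 3, 4}, {1, 2, 4}, {1, 3, 4}, {3, 4}, {2, 3}, {2}, {1, 4}.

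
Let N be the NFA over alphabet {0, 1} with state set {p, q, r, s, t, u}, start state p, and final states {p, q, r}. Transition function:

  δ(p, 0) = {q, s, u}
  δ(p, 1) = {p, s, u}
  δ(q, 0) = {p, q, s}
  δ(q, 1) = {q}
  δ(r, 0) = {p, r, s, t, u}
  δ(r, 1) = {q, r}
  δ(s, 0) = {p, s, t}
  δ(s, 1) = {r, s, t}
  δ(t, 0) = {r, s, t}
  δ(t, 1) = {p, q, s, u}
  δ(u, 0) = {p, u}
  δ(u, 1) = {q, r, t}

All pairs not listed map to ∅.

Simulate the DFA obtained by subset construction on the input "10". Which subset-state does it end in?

Start: {p}.
δ(p,1) = {p, s, u}.
Union: {p, s, u}.
After 1: {p, s, u}.
δ(p,0) = {q, s, u}; δ(s,0) = {p, s, t}; δ(u,0) = {p, u}.
Union: {p, q, s, t, u}.
After 0: {p, q, s, t, u}.

{p, q, s, t, u}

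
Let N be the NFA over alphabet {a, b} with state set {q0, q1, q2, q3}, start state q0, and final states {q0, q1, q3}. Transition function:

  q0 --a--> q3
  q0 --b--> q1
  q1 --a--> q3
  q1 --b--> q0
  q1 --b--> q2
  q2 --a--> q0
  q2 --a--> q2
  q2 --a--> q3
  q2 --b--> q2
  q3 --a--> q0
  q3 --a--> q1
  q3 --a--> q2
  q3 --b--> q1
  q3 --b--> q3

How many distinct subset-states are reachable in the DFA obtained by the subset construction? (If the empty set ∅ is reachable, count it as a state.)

Start state of the DFA: {q0}.
{q0} --a--> {q3}  [new]
{q0} --b--> {q1}  [new]
{q3} --a--> {q0, q1, q2}  [new]
{q3} --b--> {q1, q3}  [new]
{q1} --a--> {q3}  [seen]
{q1} --b--> {q0, q2}  [new]
{q0, q1, q2} --a--> {q0, q2, q3}  [new]
{q0, q1, q2} --b--> {q0, q1, q2}  [seen]
{q1, q3} --a--> {q0, q1, q2, q3}  [new]
{q1, q3} --b--> {q0, q1, q2, q3}  [seen]
{q0, q2} --a--> {q0, q2, q3}  [seen]
{q0, q2} --b--> {q1, q2}  [new]
{q0, q2, q3} --a--> {q0, q1, q2, q3}  [seen]
{q0, q2, q3} --b--> {q1, q2, q3}  [new]
{q0, q1, q2, q3} --a--> {q0, q1, q2, q3}  [seen]
{q0, q1, q2, q3} --b--> {q0, q1, q2, q3}  [seen]
{q1, q2} --a--> {q0, q2, q3}  [seen]
{q1, q2} --b--> {q0, q2}  [seen]
{q1, q2, q3} --a--> {q0, q1, q2, q3}  [seen]
{q1, q2, q3} --b--> {q0, q1, q2, q3}  [seen]
Reachable DFA states: {q0}, {q3}, {q1}, {q0, q1, q2}, {q1, q3}, {q0, q2}, {q0, q2, q3}, {q0, q1, q2, q3}, {q1, q2}, {q1, q2, q3}.

10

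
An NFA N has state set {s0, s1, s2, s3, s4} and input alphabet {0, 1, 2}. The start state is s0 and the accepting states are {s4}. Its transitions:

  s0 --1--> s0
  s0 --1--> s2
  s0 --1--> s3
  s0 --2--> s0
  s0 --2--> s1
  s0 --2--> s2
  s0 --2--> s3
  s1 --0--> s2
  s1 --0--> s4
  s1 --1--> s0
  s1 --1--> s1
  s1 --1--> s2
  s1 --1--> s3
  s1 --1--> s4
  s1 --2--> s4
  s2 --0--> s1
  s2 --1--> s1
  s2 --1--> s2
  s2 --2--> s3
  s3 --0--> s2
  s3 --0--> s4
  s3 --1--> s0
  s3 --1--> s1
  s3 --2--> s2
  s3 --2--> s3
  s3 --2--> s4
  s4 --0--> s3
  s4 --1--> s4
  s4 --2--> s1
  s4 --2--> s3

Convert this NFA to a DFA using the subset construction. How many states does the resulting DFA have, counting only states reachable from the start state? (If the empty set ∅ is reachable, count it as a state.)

Start state of the DFA: {s0}.
{s0} --0--> ∅  [new]
{s0} --1--> {s0, s2, s3}  [new]
{s0} --2--> {s0, s1, s2, s3}  [new]
∅ --0--> ∅  [seen]
∅ --1--> ∅  [seen]
∅ --2--> ∅  [seen]
{s0, s2, s3} --0--> {s1, s2, s4}  [new]
{s0, s2, s3} --1--> {s0, s1, s2, s3}  [seen]
{s0, s2, s3} --2--> {s0, s1, s2, s3, s4}  [new]
{s0, s1, s2, s3} --0--> {s1, s2, s4}  [seen]
{s0, s1, s2, s3} --1--> {s0, s1, s2, s3, s4}  [seen]
{s0, s1, s2, s3} --2--> {s0, s1, s2, s3, s4}  [seen]
{s1, s2, s4} --0--> {s1, s2, s3, s4}  [new]
{s1, s2, s4} --1--> {s0, s1, s2, s3, s4}  [seen]
{s1, s2, s4} --2--> {s1, s3, s4}  [new]
{s0, s1, s2, s3, s4} --0--> {s1, s2, s3, s4}  [seen]
{s0, s1, s2, s3, s4} --1--> {s0, s1, s2, s3, s4}  [seen]
{s0, s1, s2, s3, s4} --2--> {s0, s1, s2, s3, s4}  [seen]
{s1, s2, s3, s4} --0--> {s1, s2, s3, s4}  [seen]
{s1, s2, s3, s4} --1--> {s0, s1, s2, s3, s4}  [seen]
{s1, s2, s3, s4} --2--> {s1, s2, s3, s4}  [seen]
{s1, s3, s4} --0--> {s2, s3, s4}  [new]
{s1, s3, s4} --1--> {s0, s1, s2, s3, s4}  [seen]
{s1, s3, s4} --2--> {s1, s2, s3, s4}  [seen]
{s2, s3, s4} --0--> {s1, s2, s3, s4}  [seen]
{s2, s3, s4} --1--> {s0, s1, s2, s4}  [new]
{s2, s3, s4} --2--> {s1, s2, s3, s4}  [seen]
{s0, s1, s2, s4} --0--> {s1, s2, s3, s4}  [seen]
{s0, s1, s2, s4} --1--> {s0, s1, s2, s3, s4}  [seen]
{s0, s1, s2, s4} --2--> {s0, s1, s2, s3, s4}  [seen]
Reachable DFA states: {s0}, ∅, {s0, s2, s3}, {s0, s1, s2, s3}, {s1, s2, s4}, {s0, s1, s2, s3, s4}, {s1, s2, s3, s4}, {s1, s3, s4}, {s2, s3, s4}, {s0, s1, s2, s4}.

10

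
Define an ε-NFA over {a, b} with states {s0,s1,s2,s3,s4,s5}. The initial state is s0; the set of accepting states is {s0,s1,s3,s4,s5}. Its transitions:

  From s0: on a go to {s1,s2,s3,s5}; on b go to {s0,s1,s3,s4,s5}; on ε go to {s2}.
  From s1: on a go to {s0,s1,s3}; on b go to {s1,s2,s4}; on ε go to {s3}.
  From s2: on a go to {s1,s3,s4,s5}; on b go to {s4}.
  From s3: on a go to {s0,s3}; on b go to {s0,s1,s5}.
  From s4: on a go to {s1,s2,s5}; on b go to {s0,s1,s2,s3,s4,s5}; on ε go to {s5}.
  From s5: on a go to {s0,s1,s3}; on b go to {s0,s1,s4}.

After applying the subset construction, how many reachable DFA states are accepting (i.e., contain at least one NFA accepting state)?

3

Start state of the DFA: {s0,s2} (ε-closure of the NFA start).
{s0,s2} --a--> {s1,s2,s3,s4,s5}  [new]
{s0,s2} --b--> {s0,s1,s2,s3,s4,s5}  [new]
{s1,s2,s3,s4,s5} --a--> {s0,s1,s2,s3,s4,s5}  [seen]
{s1,s2,s3,s4,s5} --b--> {s0,s1,s2,s3,s4,s5}  [seen]
{s0,s1,s2,s3,s4,s5} --a--> {s0,s1,s2,s3,s4,s5}  [seen]
{s0,s1,s2,s3,s4,s5} --b--> {s0,s1,s2,s3,s4,s5}  [seen]
Reachable DFA states: {s0,s2}, {s1,s2,s3,s4,s5}, {s0,s1,s2,s3,s4,s5}.
Accepting DFA states (contain an NFA accepting state): {s0,s2}, {s1,s2,s3,s4,s5}, {s0,s1,s2,s3,s4,s5}.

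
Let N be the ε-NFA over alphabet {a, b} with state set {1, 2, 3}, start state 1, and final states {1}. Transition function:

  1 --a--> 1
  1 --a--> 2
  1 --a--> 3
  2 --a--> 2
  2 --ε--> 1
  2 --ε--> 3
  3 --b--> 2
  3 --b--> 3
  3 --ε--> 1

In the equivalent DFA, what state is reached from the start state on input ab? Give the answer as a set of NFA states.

Start: {1}.
δ(1,a) = {1, 2, 3}.
Union: {1, 2, 3}.
After a: {1, 2, 3}.
δ(1,b) = ∅; δ(2,b) = ∅; δ(3,b) = {2, 3}.
Union: {2, 3}.
ε-closure gives {1, 2, 3}.
After b: {1, 2, 3}.

{1, 2, 3}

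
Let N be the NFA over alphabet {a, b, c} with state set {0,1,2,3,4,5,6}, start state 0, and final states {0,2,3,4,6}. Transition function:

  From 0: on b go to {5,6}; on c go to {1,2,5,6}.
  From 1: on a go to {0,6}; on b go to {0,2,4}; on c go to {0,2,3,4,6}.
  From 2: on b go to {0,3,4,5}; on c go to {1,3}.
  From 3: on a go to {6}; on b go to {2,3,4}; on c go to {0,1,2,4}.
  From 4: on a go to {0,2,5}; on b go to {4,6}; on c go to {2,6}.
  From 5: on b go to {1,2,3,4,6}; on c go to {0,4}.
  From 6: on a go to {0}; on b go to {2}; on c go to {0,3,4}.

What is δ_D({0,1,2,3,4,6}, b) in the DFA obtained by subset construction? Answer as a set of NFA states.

δ(0,b) = {5,6}; δ(1,b) = {0,2,4}; δ(2,b) = {0,3,4,5}; δ(3,b) = {2,3,4}; δ(4,b) = {4,6}; δ(6,b) = {2}.
Union: {0,2,3,4,5,6}.

{0,2,3,4,5,6}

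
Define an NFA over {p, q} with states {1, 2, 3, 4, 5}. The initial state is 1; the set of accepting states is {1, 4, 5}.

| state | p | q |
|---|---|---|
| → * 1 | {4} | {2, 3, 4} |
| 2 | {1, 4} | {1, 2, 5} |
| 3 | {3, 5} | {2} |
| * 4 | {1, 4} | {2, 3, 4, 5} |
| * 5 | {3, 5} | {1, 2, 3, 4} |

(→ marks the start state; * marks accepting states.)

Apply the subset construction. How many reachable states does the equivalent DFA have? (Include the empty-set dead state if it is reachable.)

Start state of the DFA: {1}.
{1} --p--> {4}  [new]
{1} --q--> {2, 3, 4}  [new]
{4} --p--> {1, 4}  [new]
{4} --q--> {2, 3, 4, 5}  [new]
{2, 3, 4} --p--> {1, 3, 4, 5}  [new]
{2, 3, 4} --q--> {1, 2, 3, 4, 5}  [new]
{1, 4} --p--> {1, 4}  [seen]
{1, 4} --q--> {2, 3, 4, 5}  [seen]
{2, 3, 4, 5} --p--> {1, 3, 4, 5}  [seen]
{2, 3, 4, 5} --q--> {1, 2, 3, 4, 5}  [seen]
{1, 3, 4, 5} --p--> {1, 3, 4, 5}  [seen]
{1, 3, 4, 5} --q--> {1, 2, 3, 4, 5}  [seen]
{1, 2, 3, 4, 5} --p--> {1, 3, 4, 5}  [seen]
{1, 2, 3, 4, 5} --q--> {1, 2, 3, 4, 5}  [seen]
Reachable DFA states: {1}, {4}, {2, 3, 4}, {1, 4}, {2, 3, 4, 5}, {1, 3, 4, 5}, {1, 2, 3, 4, 5}.

7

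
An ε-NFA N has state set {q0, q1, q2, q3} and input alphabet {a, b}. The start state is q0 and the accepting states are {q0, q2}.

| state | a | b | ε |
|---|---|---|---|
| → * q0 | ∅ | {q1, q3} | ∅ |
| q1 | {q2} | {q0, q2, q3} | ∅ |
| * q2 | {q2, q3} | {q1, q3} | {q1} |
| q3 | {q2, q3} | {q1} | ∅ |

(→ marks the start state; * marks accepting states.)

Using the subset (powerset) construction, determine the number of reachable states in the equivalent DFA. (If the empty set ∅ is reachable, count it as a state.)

5

Start state of the DFA: {q0} (ε-closure of the NFA start).
{q0} --a--> ∅  [new]
{q0} --b--> {q1, q3}  [new]
∅ --a--> ∅  [seen]
∅ --b--> ∅  [seen]
{q1, q3} --a--> {q1, q2, q3}  [new]
{q1, q3} --b--> {q0, q1, q2, q3}  [new]
{q1, q2, q3} --a--> {q1, q2, q3}  [seen]
{q1, q2, q3} --b--> {q0, q1, q2, q3}  [seen]
{q0, q1, q2, q3} --a--> {q1, q2, q3}  [seen]
{q0, q1, q2, q3} --b--> {q0, q1, q2, q3}  [seen]
Reachable DFA states: {q0}, ∅, {q1, q3}, {q1, q2, q3}, {q0, q1, q2, q3}.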